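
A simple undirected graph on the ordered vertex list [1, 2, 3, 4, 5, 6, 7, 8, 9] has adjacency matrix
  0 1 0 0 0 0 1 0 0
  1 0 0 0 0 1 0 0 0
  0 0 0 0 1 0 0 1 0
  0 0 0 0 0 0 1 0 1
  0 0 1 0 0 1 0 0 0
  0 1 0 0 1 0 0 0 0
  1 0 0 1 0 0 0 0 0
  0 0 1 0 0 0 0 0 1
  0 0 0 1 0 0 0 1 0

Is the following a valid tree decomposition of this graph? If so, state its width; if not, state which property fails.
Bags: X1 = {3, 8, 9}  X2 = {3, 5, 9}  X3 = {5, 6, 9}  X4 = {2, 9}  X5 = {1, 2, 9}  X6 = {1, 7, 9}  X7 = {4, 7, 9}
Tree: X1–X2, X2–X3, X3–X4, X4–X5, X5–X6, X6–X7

A tree decomposition must satisfy three properties: every vertex lies in some bag; for every edge, both endpoints lie together in some bag; and for every vertex, the bags containing it form a connected subtree. Here edge (6,2) lies in no bag, so the decomposition is invalid.

No — edge (6,2) lies in no bag.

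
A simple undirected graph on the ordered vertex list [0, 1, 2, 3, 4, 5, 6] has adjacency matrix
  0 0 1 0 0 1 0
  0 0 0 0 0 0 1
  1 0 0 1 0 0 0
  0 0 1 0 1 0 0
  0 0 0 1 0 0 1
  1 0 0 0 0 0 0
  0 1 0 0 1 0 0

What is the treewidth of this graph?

1

A width-1 tree decomposition is:
Bags: B1 = {1, 6}  B2 = {4, 6}  B3 = {3, 4}  B4 = {2, 3}  B5 = {0, 2}  B6 = {0, 5}
Tree: B1–B2, B2–B3, B3–B4, B4–B5, B5–B6
Each bag holds 2 vertices, so the decomposition has width 1, which upper-bounds the treewidth. G has an edge, so its treewidth is at least 1. Hence tw(G) = 1 exactly.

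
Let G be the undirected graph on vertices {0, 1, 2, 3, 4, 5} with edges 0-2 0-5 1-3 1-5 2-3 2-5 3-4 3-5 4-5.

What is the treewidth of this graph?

2

A width-2 tree decomposition is:
Bags: B1 = {1, 3, 5}  B2 = {2, 3, 5}  B3 = {3, 4, 5}  B4 = {0, 2, 5}
Tree: B1–B2, B2–B3, B2–B4
The largest bag has 3 vertices, giving width 2; this decomposition certifies tw(G) ≤ 2. On the other hand G contains the 3-clique {0, 2, 5}. A clique must lie in a single bag of any decomposition, so no decomposition can have width below 2. Combining the bounds, tw(G) = 2.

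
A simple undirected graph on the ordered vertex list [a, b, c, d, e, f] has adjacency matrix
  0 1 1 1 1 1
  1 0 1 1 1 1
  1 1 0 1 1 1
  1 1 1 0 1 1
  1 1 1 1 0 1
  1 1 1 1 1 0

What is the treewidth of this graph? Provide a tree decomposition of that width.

Treewidth 5.
Bags: B1 = {a, b, c, d, e, f}
Tree: (single bag)

A single bag containing all 6 vertices is trivially a valid decomposition of width 5. Conversely, {a, b, c, d, e, f} is a clique of size 6, and the vertices of any clique must share a bag in every tree decomposition; so some bag has ≥ 6 vertices and tw(G) ≥ 5. Therefore the treewidth is 5.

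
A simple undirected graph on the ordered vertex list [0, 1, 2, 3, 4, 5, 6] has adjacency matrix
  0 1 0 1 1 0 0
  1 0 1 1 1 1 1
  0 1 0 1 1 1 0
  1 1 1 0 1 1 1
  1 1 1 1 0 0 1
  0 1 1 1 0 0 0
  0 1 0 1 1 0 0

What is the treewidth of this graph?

A width-3 tree decomposition is:
Bags: B1 = {1, 2, 3, 5}  B2 = {1, 2, 3, 4}  B3 = {0, 1, 3, 4}  B4 = {1, 3, 4, 6}
Tree: B1–B2, B2–B3, B2–B4
Each bag holds 4 vertices, so the decomposition has width 3, which upper-bounds the treewidth. On the other hand G contains the 4-clique {0, 1, 3, 4}. A clique must lie in a single bag of any decomposition, so no decomposition can have width below 3. The upper and lower bounds meet at 3, so that is the treewidth.

3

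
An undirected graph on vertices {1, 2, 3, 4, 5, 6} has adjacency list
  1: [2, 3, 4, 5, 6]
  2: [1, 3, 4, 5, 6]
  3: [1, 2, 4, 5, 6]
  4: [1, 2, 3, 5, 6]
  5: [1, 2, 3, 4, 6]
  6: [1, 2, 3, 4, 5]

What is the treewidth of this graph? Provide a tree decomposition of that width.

With just one bag of size 6, the width is 6 − 1 = 5, so tw(G) ≤ 5. For the lower bound, the 6 vertices {1, 2, 3, 4, 5, 6} are pairwise adjacent, and any tree decomposition puts a clique entirely inside one bag — forcing width ≥ 5. Therefore the treewidth is 5.

Treewidth 5.
Bags: B1 = {1, 2, 3, 4, 5, 6}
Tree: (single bag)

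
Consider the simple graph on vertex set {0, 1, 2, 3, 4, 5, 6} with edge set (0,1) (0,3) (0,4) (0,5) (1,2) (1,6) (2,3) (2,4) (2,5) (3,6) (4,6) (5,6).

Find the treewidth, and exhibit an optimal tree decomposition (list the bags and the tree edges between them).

Treewidth 3.
Bags: B1 = {0, 2, 3, 6}  B2 = {0, 2, 5, 6}  B3 = {0, 1, 2, 6}  B4 = {0, 2, 4, 6}
Tree: B1–B2, B2–B3, B3–B4

The largest bag has 4 vertices, giving width 3; this decomposition certifies tw(G) ≤ 3. For the lower bound: the 4 vertex sets {3,6}, {2,5}, {0}, {1} are disjoint, each induces a connected subgraph, and every pair is joined by at least one edge of G. Contracting each set to a single vertex therefore yields K_{4} as a minor, and since treewidth is minor-monotone, tw(G) ≥ tw(K_{4}) = 3. Combining the bounds, tw(G) = 3.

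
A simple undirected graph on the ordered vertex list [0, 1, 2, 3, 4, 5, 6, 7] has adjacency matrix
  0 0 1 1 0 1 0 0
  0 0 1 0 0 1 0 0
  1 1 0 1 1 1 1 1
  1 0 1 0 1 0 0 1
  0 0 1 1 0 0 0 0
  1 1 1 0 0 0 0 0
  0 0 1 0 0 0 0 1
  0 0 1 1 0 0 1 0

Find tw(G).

A width-2 tree decomposition is:
Bags: B1 = {2, 6, 7}  B2 = {2, 3, 7}  B3 = {0, 2, 3}  B4 = {2, 3, 4}  B5 = {0, 2, 5}  B6 = {1, 2, 5}
Tree: B1–B2, B2–B3, B2–B4, B3–B5, B5–B6
The largest bag has 3 vertices, giving width 2; this decomposition certifies tw(G) ≤ 2. For the lower bound, the 3 vertices {1, 2, 5} are pairwise adjacent, and any tree decomposition puts a clique entirely inside one bag — forcing width ≥ 2. Combining the bounds, tw(G) = 2.

2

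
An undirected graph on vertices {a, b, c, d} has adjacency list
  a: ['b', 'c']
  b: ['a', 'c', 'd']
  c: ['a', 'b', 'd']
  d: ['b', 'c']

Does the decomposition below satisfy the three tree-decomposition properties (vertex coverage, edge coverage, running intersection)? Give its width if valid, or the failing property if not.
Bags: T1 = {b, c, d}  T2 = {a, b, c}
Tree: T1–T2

Yes; width 2.

Checking the three conditions: (i) the bags cover all of {a, b, c, d}; (ii) for each edge, some bag contains both endpoints; (iii) the bags containing any fixed vertex form a subtree. All hold, so the decomposition is valid with width 3 − 1 = 2.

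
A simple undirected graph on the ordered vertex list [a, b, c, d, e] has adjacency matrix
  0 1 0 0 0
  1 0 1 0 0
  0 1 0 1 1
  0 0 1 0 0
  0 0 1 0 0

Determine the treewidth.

1

A width-1 tree decomposition is:
Bags: B1 = {b, c}  B2 = {c, e}  B3 = {a, b}  B4 = {c, d}
Tree: B1–B2, B1–B3, B2–B4
Each bag holds 2 vertices, so the decomposition has width 1, which upper-bounds the treewidth. G has an edge, so its treewidth is at least 1. Hence tw(G) = 1 exactly.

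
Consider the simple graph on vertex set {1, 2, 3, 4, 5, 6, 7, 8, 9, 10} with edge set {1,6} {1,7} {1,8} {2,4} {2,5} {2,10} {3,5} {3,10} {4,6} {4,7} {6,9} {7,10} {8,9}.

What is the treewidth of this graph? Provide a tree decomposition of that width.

Treewidth 2.
One such decomposition:
Bags: B1 = {3, 5, 10}  B2 = {2, 5, 10}  B3 = {2, 7, 10}  B4 = {2, 4, 7}  B5 = {1, 4, 7}  B6 = {1, 4, 6}  B7 = {1, 6, 8}  B8 = {6, 8, 9}
Tree: B1–B2, B2–B3, B3–B4, B4–B5, B5–B6, B6–B7, B7–B8

The largest bag has 3 vertices, giving width 2; this decomposition certifies tw(G) ≤ 2. The edges 3–5–2–10–3 form a cycle, so G is not a tree and its treewidth is at least 2. Hence tw(G) = 2 exactly.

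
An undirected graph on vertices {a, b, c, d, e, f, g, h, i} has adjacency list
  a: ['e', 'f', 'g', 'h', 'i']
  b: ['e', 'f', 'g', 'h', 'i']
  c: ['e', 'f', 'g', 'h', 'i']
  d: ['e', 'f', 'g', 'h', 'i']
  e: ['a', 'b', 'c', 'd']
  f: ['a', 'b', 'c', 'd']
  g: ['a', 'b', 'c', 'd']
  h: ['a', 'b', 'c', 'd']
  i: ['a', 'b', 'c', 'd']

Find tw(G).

4

A width-4 tree decomposition is:
Bags: B1 = {a, b, c, d, i}  B2 = {a, b, c, d, e}  B3 = {a, b, c, d, h}  B4 = {a, b, c, d, f}  B5 = {a, b, c, d, g}
Tree: B1–B2, B2–B3, B3–B4, B4–B5
The largest bag has 5 vertices, giving width 4; this decomposition certifies tw(G) ≤ 4. For the lower bound: the 5 vertex sets {d,i}, {b,e}, {a,h}, {c}, {f} are disjoint, each induces a connected subgraph, and every pair is joined by at least one edge of G. Contracting each set to a single vertex therefore yields K_{5} as a minor, and since treewidth is minor-monotone, tw(G) ≥ tw(K_{5}) = 4. The upper and lower bounds meet at 4, so that is the treewidth.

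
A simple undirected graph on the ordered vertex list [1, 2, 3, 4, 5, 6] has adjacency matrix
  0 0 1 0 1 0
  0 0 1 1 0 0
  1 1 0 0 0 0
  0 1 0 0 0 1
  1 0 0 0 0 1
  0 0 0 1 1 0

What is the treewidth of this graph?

A width-2 tree decomposition is:
Bags: B1 = {1, 5, 6}  B2 = {1, 3, 6}  B3 = {2, 3, 6}  B4 = {2, 4, 6}
Tree: B1–B2, B2–B3, B3–B4
Every bag has size at most 3, so the width is 3 − 1 = 2 and tw(G) ≤ 2. Since 6–5–1–3–2–4–6 is a cycle in G, G is not acyclic. Forests are exactly the graphs of treewidth ≤ 1, so tw(G) ≥ 2. Hence tw(G) = 2 exactly.

2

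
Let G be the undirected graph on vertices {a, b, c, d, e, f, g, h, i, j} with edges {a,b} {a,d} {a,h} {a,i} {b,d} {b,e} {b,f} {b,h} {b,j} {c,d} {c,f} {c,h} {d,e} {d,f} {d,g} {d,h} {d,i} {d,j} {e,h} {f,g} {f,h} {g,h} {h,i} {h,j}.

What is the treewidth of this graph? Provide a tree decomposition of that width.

The largest bag has 4 vertices, giving width 3; this decomposition certifies tw(G) ≤ 3. Conversely, {d, f, g, h} is a clique of size 4, and the vertices of any clique must share a bag in every tree decomposition; so some bag has ≥ 4 vertices and tw(G) ≥ 3. Combining the bounds, tw(G) = 3.

Treewidth 3.
One optimal decomposition is:
Bags: B1 = {b, d, f, h}  B2 = {c, d, f, h}  B3 = {a, b, d, h}  B4 = {b, d, h, j}  B5 = {b, d, e, h}  B6 = {a, d, h, i}  B7 = {d, f, g, h}
Tree: B1–B2, B1–B3, B3–B4, B1–B5, B3–B6, B2–B7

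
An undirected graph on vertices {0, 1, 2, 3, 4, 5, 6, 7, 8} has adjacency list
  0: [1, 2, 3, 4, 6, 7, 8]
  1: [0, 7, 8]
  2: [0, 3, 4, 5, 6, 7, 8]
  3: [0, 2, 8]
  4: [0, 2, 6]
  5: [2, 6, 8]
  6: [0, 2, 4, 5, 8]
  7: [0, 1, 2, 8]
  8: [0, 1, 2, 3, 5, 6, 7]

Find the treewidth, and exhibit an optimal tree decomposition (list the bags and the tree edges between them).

Treewidth 3.
Bags: B1 = {0, 2, 4, 6}  B2 = {0, 2, 6, 8}  B3 = {0, 2, 3, 8}  B4 = {2, 5, 6, 8}  B5 = {0, 2, 7, 8}  B6 = {0, 1, 7, 8}
Tree: B1–B2, B2–B3, B2–B4, B3–B5, B5–B6

The largest bag has 4 vertices, giving width 3; this decomposition certifies tw(G) ≤ 3. For the lower bound, the 4 vertices {0, 1, 7, 8} are pairwise adjacent, and any tree decomposition puts a clique entirely inside one bag — forcing width ≥ 3. Therefore the treewidth is 3.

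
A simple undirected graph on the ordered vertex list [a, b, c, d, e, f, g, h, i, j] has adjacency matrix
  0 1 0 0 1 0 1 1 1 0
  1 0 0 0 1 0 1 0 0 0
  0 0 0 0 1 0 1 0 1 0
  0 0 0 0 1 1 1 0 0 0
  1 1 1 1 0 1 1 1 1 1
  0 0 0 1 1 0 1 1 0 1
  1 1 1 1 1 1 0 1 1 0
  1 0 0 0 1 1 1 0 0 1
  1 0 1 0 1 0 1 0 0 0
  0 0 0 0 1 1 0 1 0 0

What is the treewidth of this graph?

A width-3 tree decomposition is:
Bags: B1 = {e, f, g, h}  B2 = {a, e, g, h}  B3 = {a, e, g, i}  B4 = {e, f, h, j}  B5 = {d, e, f, g}  B6 = {a, b, e, g}  B7 = {c, e, g, i}
Tree: B1–B2, B2–B3, B1–B4, B1–B5, B3–B6, B3–B7
The largest bag has 4 vertices, giving width 3; this decomposition certifies tw(G) ≤ 3. For the lower bound, the 4 vertices {d, e, f, g} are pairwise adjacent, and any tree decomposition puts a clique entirely inside one bag — forcing width ≥ 3. The upper and lower bounds meet at 3, so that is the treewidth.

3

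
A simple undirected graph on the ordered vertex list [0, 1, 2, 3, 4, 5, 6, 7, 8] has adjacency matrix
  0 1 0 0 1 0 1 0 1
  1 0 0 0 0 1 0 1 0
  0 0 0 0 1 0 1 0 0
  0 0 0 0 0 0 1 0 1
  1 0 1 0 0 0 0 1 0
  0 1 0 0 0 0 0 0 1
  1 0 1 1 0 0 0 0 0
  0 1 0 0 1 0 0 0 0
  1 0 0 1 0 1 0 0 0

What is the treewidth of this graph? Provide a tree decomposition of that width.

Treewidth 3.
One optimal decomposition is:
Bags: B1 = {2, 3, 4, 6}  B2 = {0, 3, 4, 6}  B3 = {0, 3, 4, 8}  B4 = {0, 4, 7, 8}  B5 = {0, 1, 7, 8}  B6 = {1, 5, 7, 8}
Tree: B1–B2, B2–B3, B3–B4, B4–B5, B5–B6

Each bag holds 4 vertices, so the decomposition has width 3, which upper-bounds the treewidth. For the lower bound: the 4 vertex sets {2,3,6}, {4}, {0}, {1,5,7,8} are disjoint, each induces a connected subgraph, and every pair is joined by at least one edge of G. Contracting each set to a single vertex therefore yields K_{4} as a minor, and since treewidth is minor-monotone, tw(G) ≥ tw(K_{4}) = 3. Combining the bounds, tw(G) = 3.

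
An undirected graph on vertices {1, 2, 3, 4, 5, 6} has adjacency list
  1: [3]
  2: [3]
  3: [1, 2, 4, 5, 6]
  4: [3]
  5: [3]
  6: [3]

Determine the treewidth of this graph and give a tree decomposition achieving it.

Treewidth 1.
Bags: B1 = {3, 6}  B2 = {1, 3}  B3 = {3, 4}  B4 = {3, 5}  B5 = {2, 3}
Tree: B1–B2, B1–B3, B1–B4, B3–B5

The largest bag has 2 vertices, giving width 1; this decomposition certifies tw(G) ≤ 1. Since G has at least one edge (e.g. 6–3), it is not an edgeless graph, so tw(G) ≥ 1. The upper and lower bounds meet at 1, so that is the treewidth.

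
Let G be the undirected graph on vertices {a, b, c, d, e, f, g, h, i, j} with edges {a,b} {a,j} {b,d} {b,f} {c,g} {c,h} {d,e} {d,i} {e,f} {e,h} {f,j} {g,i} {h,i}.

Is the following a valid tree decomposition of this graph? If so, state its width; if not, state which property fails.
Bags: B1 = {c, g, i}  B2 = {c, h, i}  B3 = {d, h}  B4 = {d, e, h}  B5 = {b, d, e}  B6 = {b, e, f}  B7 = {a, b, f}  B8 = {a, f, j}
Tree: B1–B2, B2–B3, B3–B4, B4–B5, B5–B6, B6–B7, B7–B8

A tree decomposition must satisfy three properties: every vertex lies in some bag; for every edge, both endpoints lie together in some bag; and for every vertex, the bags containing it form a connected subtree. Here edge (i,d) lies in no bag, so the decomposition is invalid.

No — edge (i,d) lies in no bag.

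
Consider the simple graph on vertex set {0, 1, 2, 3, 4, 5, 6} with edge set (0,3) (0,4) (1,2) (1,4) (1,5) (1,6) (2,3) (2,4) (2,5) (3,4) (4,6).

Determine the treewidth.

A width-2 tree decomposition is:
Bags: B1 = {1, 4, 6}  B2 = {1, 2, 4}  B3 = {2, 3, 4}  B4 = {0, 3, 4}  B5 = {1, 2, 5}
Tree: B1–B2, B2–B3, B3–B4, B2–B5
Every bag has size at most 3, so the width is 3 − 1 = 2 and tw(G) ≤ 2. On the other hand G contains the 3-clique {0, 3, 4}. A clique must lie in a single bag of any decomposition, so no decomposition can have width below 2. Hence tw(G) = 2 exactly.

2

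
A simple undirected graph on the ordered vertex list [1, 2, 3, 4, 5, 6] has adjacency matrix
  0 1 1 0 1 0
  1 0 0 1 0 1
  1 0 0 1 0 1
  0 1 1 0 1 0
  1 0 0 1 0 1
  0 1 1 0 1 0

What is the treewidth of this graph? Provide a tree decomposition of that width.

Every bag has size at most 4, so the width is 4 − 1 = 3 and tw(G) ≤ 3. For the lower bound: the 4 vertex sets {1,2}, {4,5}, {3}, {6} are disjoint, each induces a connected subgraph, and every pair is joined by at least one edge of G. Contracting each set to a single vertex therefore yields K_{4} as a minor, and since treewidth is minor-monotone, tw(G) ≥ tw(K_{4}) = 3. Combining the bounds, tw(G) = 3.

Treewidth 3.
One optimal decomposition is:
Bags: B1 = {1, 2, 3, 5}  B2 = {2, 3, 4, 5}  B3 = {2, 3, 5, 6}
Tree: B1–B2, B2–B3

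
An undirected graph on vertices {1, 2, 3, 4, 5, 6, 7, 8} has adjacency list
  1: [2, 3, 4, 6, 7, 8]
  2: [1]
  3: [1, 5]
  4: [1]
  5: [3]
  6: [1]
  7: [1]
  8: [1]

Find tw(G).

1

A width-1 tree decomposition is:
Bags: B1 = {1, 3}  B2 = {1, 6}  B3 = {1, 2}  B4 = {1, 4}  B5 = {3, 5}  B6 = {1, 7}  B7 = {1, 8}
Tree: B1–B2, B2–B3, B2–B4, B1–B5, B1–B6, B1–B7
Every bag has size at most 2, so the width is 2 − 1 = 1 and tw(G) ≤ 1. Since G has at least one edge (e.g. 3–1), it is not an edgeless graph, so tw(G) ≥ 1. Combining the bounds, tw(G) = 1.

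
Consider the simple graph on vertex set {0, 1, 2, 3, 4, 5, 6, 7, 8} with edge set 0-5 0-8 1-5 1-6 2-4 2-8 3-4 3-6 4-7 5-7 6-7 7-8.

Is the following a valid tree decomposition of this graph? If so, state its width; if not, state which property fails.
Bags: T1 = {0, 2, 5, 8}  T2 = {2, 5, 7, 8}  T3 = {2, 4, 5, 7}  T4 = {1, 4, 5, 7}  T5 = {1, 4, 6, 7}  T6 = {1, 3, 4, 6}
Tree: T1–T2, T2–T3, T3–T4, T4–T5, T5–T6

Every vertex of G appears in some bag (union = {0, 1, 2, 3, 4, 5, 6, 7, 8}); every edge is covered by a bag; and for each vertex v the set of bags containing v is connected in the bag tree. The decomposition is therefore valid. The largest bag has 4 vertices, so the width is 3.

Yes; width 3.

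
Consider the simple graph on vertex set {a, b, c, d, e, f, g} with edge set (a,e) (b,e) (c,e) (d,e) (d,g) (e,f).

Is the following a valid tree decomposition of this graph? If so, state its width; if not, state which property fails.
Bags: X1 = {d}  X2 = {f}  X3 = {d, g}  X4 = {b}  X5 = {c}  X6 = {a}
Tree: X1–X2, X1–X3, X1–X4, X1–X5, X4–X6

A tree decomposition must satisfy three properties: every vertex lies in some bag; for every edge, both endpoints lie together in some bag; and for every vertex, the bags containing it form a connected subtree. Here vertex e appears in no bag, so the decomposition is invalid.

No — vertex e appears in no bag.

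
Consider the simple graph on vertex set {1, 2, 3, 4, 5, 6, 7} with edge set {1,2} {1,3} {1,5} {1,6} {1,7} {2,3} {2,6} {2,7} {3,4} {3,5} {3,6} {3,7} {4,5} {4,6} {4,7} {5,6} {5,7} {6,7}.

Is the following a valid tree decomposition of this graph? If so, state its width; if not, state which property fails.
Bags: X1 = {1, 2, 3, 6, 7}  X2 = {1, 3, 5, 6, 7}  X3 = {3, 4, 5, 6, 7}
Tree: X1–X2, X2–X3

Yes; width 4.

Every vertex of G appears in some bag (union = {1, 2, 3, 4, 5, 6, 7}); every edge is covered by a bag; and for each vertex v the set of bags containing v is connected in the bag tree. The decomposition is therefore valid. The largest bag has 5 vertices, so the width is 4.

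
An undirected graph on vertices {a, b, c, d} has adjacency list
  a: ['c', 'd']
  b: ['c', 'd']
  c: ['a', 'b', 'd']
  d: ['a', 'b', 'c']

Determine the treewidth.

A width-2 tree decomposition is:
Bags: B1 = {b, c, d}  B2 = {a, c, d}
Tree: B1–B2
The largest bag has 3 vertices, giving width 2; this decomposition certifies tw(G) ≤ 2. On the other hand G contains the 3-clique {a, c, d}. A clique must lie in a single bag of any decomposition, so no decomposition can have width below 2. Combining the bounds, tw(G) = 2.

2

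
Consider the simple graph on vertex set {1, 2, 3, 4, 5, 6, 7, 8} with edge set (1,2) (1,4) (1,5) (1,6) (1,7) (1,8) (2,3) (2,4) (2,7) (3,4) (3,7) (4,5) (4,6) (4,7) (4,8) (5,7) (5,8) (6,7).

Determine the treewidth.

3

A width-3 tree decomposition is:
Bags: B1 = {1, 2, 4, 7}  B2 = {2, 3, 4, 7}  B3 = {1, 4, 5, 7}  B4 = {1, 4, 5, 8}  B5 = {1, 4, 6, 7}
Tree: B1–B2, B1–B3, B3–B4, B1–B5
The largest bag has 4 vertices, giving width 3; this decomposition certifies tw(G) ≤ 3. Conversely, {1, 4, 5, 8} is a clique of size 4, and the vertices of any clique must share a bag in every tree decomposition; so some bag has ≥ 4 vertices and tw(G) ≥ 3. The upper and lower bounds meet at 3, so that is the treewidth.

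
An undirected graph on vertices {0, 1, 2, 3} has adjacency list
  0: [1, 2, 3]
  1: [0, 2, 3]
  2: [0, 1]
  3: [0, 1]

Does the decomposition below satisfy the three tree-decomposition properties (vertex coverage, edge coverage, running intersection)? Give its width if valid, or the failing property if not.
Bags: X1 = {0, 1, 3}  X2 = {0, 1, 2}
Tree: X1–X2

Yes; width 2.

Vertex coverage: the bags together contain {0, 1, 2, 3}, the full vertex set. Edge coverage: each edge of G has both endpoints in at least one bag. Running intersection: for every vertex, the bags containing it form a connected subtree. All three properties hold, so this is a valid tree decomposition of width max|bag| − 1 = 2, and hence tw(G) ≤ 2.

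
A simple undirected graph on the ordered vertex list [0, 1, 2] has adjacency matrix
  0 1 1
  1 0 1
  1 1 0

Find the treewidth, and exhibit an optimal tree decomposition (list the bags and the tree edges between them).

A single bag containing all 3 vertices is trivially a valid decomposition of width 2. For the lower bound, the 3 vertices {0, 1, 2} are pairwise adjacent, and any tree decomposition puts a clique entirely inside one bag — forcing width ≥ 2. Therefore the treewidth is 2.

Treewidth 2.
Bags: B1 = {0, 1, 2}
Tree: (single bag)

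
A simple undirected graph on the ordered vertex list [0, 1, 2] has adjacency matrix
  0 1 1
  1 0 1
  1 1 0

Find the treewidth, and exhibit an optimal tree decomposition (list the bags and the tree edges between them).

Treewidth 2.
One optimal decomposition is:
Bags: B1 = {0, 1, 2}
Tree: (single bag)

A single bag containing all 3 vertices is trivially a valid decomposition of width 2. For the lower bound, the 3 vertices {0, 1, 2} are pairwise adjacent, and any tree decomposition puts a clique entirely inside one bag — forcing width ≥ 2. Therefore the treewidth is 2.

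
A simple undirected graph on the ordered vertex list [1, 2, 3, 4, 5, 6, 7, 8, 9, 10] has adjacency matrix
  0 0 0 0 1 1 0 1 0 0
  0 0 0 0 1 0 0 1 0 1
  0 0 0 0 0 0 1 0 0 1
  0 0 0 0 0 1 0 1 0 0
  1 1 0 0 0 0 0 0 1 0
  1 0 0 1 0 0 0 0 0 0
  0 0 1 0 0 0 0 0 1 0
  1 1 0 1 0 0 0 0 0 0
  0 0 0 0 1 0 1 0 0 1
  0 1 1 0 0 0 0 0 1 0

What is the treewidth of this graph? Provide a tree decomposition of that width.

Treewidth 2.
One such decomposition:
Bags: B1 = {3, 7, 10}  B2 = {7, 9, 10}  B3 = {2, 9, 10}  B4 = {2, 5, 9}  B5 = {2, 5, 8}  B6 = {1, 5, 8}  B7 = {1, 4, 8}  B8 = {1, 4, 6}
Tree: B1–B2, B2–B3, B3–B4, B4–B5, B5–B6, B6–B7, B7–B8

Each bag holds 3 vertices, so the decomposition has width 2, which upper-bounds the treewidth. For the lower bound, G contains the cycle 3–7–9–10–3, so G is not a forest; only forests have treewidth ≤ 1, hence tw(G) ≥ 2. Hence tw(G) = 2 exactly.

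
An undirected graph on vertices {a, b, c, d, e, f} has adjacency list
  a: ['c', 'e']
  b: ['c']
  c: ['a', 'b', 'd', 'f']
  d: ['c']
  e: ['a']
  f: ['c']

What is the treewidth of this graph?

A width-1 tree decomposition is:
Bags: B1 = {a, c}  B2 = {b, c}  B3 = {c, f}  B4 = {c, d}  B5 = {a, e}
Tree: B1–B2, B1–B3, B2–B4, B1–B5
Every bag has size at most 2, so the width is 2 − 1 = 1 and tw(G) ≤ 1. G has an edge, so its treewidth is at least 1. The upper and lower bounds meet at 1, so that is the treewidth.

1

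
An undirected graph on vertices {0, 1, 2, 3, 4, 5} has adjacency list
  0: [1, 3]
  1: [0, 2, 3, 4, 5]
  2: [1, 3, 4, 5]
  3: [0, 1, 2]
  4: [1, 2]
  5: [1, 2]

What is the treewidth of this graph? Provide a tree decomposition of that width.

Treewidth 2.
Bags: B1 = {1, 2, 3}  B2 = {0, 1, 3}  B3 = {1, 2, 5}  B4 = {1, 2, 4}
Tree: B1–B2, B1–B3, B1–B4

Each bag holds 3 vertices, so the decomposition has width 2, which upper-bounds the treewidth. For the lower bound, the 3 vertices {0, 1, 3} are pairwise adjacent, and any tree decomposition puts a clique entirely inside one bag — forcing width ≥ 2. Combining the bounds, tw(G) = 2.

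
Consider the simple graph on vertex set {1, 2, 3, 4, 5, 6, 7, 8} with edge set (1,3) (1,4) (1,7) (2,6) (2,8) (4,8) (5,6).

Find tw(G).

A width-1 tree decomposition is:
Bags: B1 = {2, 6}  B2 = {2, 8}  B3 = {5, 6}  B4 = {4, 8}  B5 = {1, 4}  B6 = {1, 3}  B7 = {1, 7}
Tree: B1–B2, B1–B3, B2–B4, B4–B5, B5–B6, B5–B7
Each bag holds 2 vertices, so the decomposition has width 1, which upper-bounds the treewidth. Since G has at least one edge (e.g. 2–6), it is not an edgeless graph, so tw(G) ≥ 1. Therefore the treewidth is 1.

1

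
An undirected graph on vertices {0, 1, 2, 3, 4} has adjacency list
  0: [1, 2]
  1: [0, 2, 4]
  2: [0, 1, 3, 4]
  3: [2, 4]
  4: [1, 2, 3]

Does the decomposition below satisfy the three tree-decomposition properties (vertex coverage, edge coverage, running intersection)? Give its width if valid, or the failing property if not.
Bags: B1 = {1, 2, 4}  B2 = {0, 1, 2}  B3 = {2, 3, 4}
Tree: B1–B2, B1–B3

Yes; width 2.

Vertex coverage: the bags together contain {0, 1, 2, 3, 4}, the full vertex set. Edge coverage: each edge of G has both endpoints in at least one bag. Running intersection: for every vertex, the bags containing it form a connected subtree. All three properties hold, so this is a valid tree decomposition of width max|bag| − 1 = 2, and hence tw(G) ≤ 2.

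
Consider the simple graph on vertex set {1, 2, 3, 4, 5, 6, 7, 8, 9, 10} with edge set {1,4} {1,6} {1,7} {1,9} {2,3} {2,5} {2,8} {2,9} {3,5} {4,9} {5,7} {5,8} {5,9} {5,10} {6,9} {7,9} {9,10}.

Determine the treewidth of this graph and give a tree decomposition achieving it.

Treewidth 2.
One such decomposition:
Bags: B1 = {1, 7, 9}  B2 = {5, 7, 9}  B3 = {1, 4, 9}  B4 = {2, 5, 9}  B5 = {5, 9, 10}  B6 = {2, 3, 5}  B7 = {2, 5, 8}  B8 = {1, 6, 9}
Tree: B1–B2, B1–B3, B2–B4, B4–B5, B4–B6, B6–B7, B1–B8

The largest bag has 3 vertices, giving width 2; this decomposition certifies tw(G) ≤ 2. For the lower bound, the 3 vertices {2, 5, 8} are pairwise adjacent, and any tree decomposition puts a clique entirely inside one bag — forcing width ≥ 2. Combining the bounds, tw(G) = 2.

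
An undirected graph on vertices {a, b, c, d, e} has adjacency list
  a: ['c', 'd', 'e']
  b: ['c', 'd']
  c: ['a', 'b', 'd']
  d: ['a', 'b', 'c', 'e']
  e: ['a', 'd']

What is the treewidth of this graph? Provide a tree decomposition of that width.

Treewidth 2.
One optimal decomposition is:
Bags: B1 = {a, c, d}  B2 = {b, c, d}  B3 = {a, d, e}
Tree: B1–B2, B1–B3

Each bag holds 3 vertices, so the decomposition has width 2, which upper-bounds the treewidth. For the lower bound, the 3 vertices {a, d, e} are pairwise adjacent, and any tree decomposition puts a clique entirely inside one bag — forcing width ≥ 2. Therefore the treewidth is 2.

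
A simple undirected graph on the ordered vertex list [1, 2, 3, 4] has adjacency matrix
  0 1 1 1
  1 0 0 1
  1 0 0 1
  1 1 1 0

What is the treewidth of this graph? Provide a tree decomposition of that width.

Treewidth 2.
Bags: B1 = {1, 2, 4}  B2 = {1, 3, 4}
Tree: B1–B2

Each bag holds 3 vertices, so the decomposition has width 2, which upper-bounds the treewidth. Conversely, {1, 2, 4} is a clique of size 3, and the vertices of any clique must share a bag in every tree decomposition; so some bag has ≥ 3 vertices and tw(G) ≥ 2. Hence tw(G) = 2 exactly.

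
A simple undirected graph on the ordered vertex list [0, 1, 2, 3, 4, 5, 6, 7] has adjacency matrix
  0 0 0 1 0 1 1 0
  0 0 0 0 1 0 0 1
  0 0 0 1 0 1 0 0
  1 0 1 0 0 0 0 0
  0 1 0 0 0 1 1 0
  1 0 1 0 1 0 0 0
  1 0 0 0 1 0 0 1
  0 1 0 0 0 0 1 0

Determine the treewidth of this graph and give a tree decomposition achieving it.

The largest bag has 3 vertices, giving width 2; this decomposition certifies tw(G) ≤ 2. Since 1–7–6–4–1 is a cycle in G, G is not acyclic. Forests are exactly the graphs of treewidth ≤ 1, so tw(G) ≥ 2. Combining the bounds, tw(G) = 2.

Treewidth 2.
One optimal decomposition is:
Bags: B1 = {1, 4, 7}  B2 = {4, 6, 7}  B3 = {4, 5, 6}  B4 = {0, 5, 6}  B5 = {0, 2, 5}  B6 = {0, 2, 3}
Tree: B1–B2, B2–B3, B3–B4, B4–B5, B5–B6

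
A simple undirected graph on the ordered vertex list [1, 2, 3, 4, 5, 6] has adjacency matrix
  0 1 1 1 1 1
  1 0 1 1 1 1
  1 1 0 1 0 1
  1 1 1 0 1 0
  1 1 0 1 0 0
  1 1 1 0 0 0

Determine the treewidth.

3

A width-3 tree decomposition is:
Bags: B1 = {1, 2, 3, 6}  B2 = {1, 2, 3, 4}  B3 = {1, 2, 4, 5}
Tree: B1–B2, B2–B3
Every bag has size at most 4, so the width is 4 − 1 = 3 and tw(G) ≤ 3. Conversely, {1, 2, 3, 4} is a clique of size 4, and the vertices of any clique must share a bag in every tree decomposition; so some bag has ≥ 4 vertices and tw(G) ≥ 3. The upper and lower bounds meet at 3, so that is the treewidth.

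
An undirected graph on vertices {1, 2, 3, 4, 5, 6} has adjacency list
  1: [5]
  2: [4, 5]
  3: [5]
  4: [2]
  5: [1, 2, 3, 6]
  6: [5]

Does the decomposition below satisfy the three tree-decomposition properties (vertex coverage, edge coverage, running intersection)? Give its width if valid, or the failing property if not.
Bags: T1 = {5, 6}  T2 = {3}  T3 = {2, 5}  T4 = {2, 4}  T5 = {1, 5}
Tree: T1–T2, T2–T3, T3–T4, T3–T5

No — edge (5,3) lies in no bag.

A tree decomposition must satisfy three properties: every vertex lies in some bag; for every edge, both endpoints lie together in some bag; and for every vertex, the bags containing it form a connected subtree. Here edge (5,3) lies in no bag, so the decomposition is invalid.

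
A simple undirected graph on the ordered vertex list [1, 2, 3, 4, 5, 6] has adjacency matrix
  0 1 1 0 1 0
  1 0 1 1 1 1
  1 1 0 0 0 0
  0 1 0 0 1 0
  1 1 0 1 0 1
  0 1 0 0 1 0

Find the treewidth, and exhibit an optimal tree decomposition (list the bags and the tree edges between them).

The largest bag has 3 vertices, giving width 2; this decomposition certifies tw(G) ≤ 2. On the other hand G contains the 3-clique {1, 2, 3}. A clique must lie in a single bag of any decomposition, so no decomposition can have width below 2. Combining the bounds, tw(G) = 2.

Treewidth 2.
One such decomposition:
Bags: B1 = {2, 4, 5}  B2 = {1, 2, 5}  B3 = {1, 2, 3}  B4 = {2, 5, 6}
Tree: B1–B2, B2–B3, B2–B4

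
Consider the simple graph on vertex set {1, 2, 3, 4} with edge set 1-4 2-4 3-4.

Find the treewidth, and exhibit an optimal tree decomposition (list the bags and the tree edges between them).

Treewidth 1.
Bags: B1 = {2, 4}  B2 = {3, 4}  B3 = {1, 4}
Tree: B1–B2, B2–B3

The largest bag has 2 vertices, giving width 1; this decomposition certifies tw(G) ≤ 1. Any graph with an edge has treewidth ≥ 1, and G has the edge 2–4. Hence tw(G) = 1 exactly.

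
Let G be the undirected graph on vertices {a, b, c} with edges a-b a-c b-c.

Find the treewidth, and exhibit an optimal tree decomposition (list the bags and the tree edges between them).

A single bag containing all 3 vertices is trivially a valid decomposition of width 2. For the lower bound, the 3 vertices {a, b, c} are pairwise adjacent, and any tree decomposition puts a clique entirely inside one bag — forcing width ≥ 2. Combining the bounds, tw(G) = 2.

Treewidth 2.
One optimal decomposition is:
Bags: B1 = {a, b, c}
Tree: (single bag)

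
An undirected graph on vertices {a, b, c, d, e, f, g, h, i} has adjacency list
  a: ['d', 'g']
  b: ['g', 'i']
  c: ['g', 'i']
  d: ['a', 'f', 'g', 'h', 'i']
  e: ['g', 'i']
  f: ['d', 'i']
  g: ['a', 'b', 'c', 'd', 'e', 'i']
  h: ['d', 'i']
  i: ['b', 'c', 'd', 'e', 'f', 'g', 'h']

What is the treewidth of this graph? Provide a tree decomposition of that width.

Each bag holds 3 vertices, so the decomposition has width 2, which upper-bounds the treewidth. On the other hand G contains the 3-clique {a, d, g}. A clique must lie in a single bag of any decomposition, so no decomposition can have width below 2. The upper and lower bounds meet at 2, so that is the treewidth.

Treewidth 2.
One such decomposition:
Bags: B1 = {d, h, i}  B2 = {d, g, i}  B3 = {b, g, i}  B4 = {e, g, i}  B5 = {a, d, g}  B6 = {d, f, i}  B7 = {c, g, i}
Tree: B1–B2, B2–B3, B3–B4, B2–B5, B2–B6, B2–B7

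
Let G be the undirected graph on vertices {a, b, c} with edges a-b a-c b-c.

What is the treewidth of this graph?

2

A width-2 tree decomposition is:
Bags: B1 = {a, b, c}
Tree: (single bag)
A single bag containing all 3 vertices is trivially a valid decomposition of width 2. For the lower bound, the 3 vertices {a, b, c} are pairwise adjacent, and any tree decomposition puts a clique entirely inside one bag — forcing width ≥ 2. Combining the bounds, tw(G) = 2.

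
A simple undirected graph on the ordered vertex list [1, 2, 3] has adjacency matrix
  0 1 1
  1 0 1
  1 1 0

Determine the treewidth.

2

A width-2 tree decomposition is:
Bags: B1 = {1, 2, 3}
Tree: (single bag)
A single bag containing all 3 vertices is trivially a valid decomposition of width 2. On the other hand G contains the 3-clique {1, 2, 3}. A clique must lie in a single bag of any decomposition, so no decomposition can have width below 2. The upper and lower bounds meet at 2, so that is the treewidth.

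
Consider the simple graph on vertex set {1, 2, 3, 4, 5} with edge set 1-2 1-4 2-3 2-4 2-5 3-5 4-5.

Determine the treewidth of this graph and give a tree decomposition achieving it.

Treewidth 2.
Bags: B1 = {2, 4, 5}  B2 = {1, 2, 4}  B3 = {2, 3, 5}
Tree: B1–B2, B1–B3

Every bag has size at most 3, so the width is 3 − 1 = 2 and tw(G) ≤ 2. For the lower bound, the 3 vertices {2, 3, 5} are pairwise adjacent, and any tree decomposition puts a clique entirely inside one bag — forcing width ≥ 2. Combining the bounds, tw(G) = 2.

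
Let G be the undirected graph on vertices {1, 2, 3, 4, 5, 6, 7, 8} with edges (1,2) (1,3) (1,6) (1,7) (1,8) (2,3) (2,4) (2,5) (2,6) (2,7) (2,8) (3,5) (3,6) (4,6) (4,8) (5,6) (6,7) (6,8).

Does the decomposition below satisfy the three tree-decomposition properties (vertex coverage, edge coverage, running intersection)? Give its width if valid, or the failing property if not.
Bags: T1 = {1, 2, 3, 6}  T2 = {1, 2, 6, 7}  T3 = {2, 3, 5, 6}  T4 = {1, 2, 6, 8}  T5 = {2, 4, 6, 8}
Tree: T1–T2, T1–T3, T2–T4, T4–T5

Vertex coverage: the bags together contain {1, 2, 3, 4, 5, 6, 7, 8}, the full vertex set. Edge coverage: each edge of G has both endpoints in at least one bag. Running intersection: for every vertex, the bags containing it form a connected subtree. All three properties hold, so this is a valid tree decomposition of width max|bag| − 1 = 3, and hence tw(G) ≤ 3.

Yes; width 3.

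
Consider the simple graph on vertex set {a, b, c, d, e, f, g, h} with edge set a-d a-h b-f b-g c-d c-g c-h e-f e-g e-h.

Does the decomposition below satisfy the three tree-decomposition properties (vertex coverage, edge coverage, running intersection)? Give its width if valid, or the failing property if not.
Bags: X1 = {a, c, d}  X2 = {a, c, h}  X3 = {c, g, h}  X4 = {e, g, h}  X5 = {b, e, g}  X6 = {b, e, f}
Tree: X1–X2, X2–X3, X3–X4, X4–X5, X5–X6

Yes; width 2.

Checking the three conditions: (i) the bags cover all of {a, b, c, d, e, f, g, h}; (ii) for each edge, some bag contains both endpoints; (iii) the bags containing any fixed vertex form a subtree. All hold, so the decomposition is valid with width 3 − 1 = 2.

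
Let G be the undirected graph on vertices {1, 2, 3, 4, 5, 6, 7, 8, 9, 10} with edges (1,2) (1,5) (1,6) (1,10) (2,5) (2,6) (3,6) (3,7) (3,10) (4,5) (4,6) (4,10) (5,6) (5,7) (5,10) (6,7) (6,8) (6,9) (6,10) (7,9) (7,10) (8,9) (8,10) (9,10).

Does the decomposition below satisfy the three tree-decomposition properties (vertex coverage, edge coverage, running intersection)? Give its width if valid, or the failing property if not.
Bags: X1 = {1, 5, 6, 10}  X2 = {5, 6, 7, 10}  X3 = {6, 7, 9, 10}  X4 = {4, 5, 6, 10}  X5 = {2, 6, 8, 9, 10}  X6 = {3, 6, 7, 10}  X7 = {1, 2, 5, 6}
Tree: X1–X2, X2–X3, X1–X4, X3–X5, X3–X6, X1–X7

A tree decomposition must satisfy three properties: every vertex lies in some bag; for every edge, both endpoints lie together in some bag; and for every vertex, the bags containing it form a connected subtree. Here bags containing vertex 2 are not connected in the tree, so the decomposition is invalid.

No — bags containing vertex 2 are not connected in the tree.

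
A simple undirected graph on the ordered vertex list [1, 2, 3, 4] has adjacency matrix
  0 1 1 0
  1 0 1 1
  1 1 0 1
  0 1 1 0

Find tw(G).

A width-2 tree decomposition is:
Bags: B1 = {1, 2, 3}  B2 = {2, 3, 4}
Tree: B1–B2
The largest bag has 3 vertices, giving width 2; this decomposition certifies tw(G) ≤ 2. On the other hand G contains the 3-clique {1, 2, 3}. A clique must lie in a single bag of any decomposition, so no decomposition can have width below 2. Therefore the treewidth is 2.

2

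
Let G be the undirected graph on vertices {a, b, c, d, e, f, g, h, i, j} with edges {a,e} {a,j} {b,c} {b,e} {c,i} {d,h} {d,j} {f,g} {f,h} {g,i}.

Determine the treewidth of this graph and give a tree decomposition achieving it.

Treewidth 2.
One optimal decomposition is:
Bags: B1 = {d, h, j}  B2 = {a, h, j}  B3 = {a, e, h}  B4 = {b, e, h}  B5 = {b, c, h}  B6 = {c, h, i}  B7 = {g, h, i}  B8 = {f, g, h}
Tree: B1–B2, B2–B3, B3–B4, B4–B5, B5–B6, B6–B7, B7–B8

Each bag holds 3 vertices, so the decomposition has width 2, which upper-bounds the treewidth. The edges h–d–j–a–e–b–c–i–g–f–h form a cycle, so G is not a tree and its treewidth is at least 2. Hence tw(G) = 2 exactly.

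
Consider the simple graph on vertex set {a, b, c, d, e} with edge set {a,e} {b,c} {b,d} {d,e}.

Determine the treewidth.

A width-1 tree decomposition is:
Bags: B1 = {b, c}  B2 = {b, d}  B3 = {d, e}  B4 = {a, e}
Tree: B1–B2, B2–B3, B3–B4
Every bag has size at most 2, so the width is 2 − 1 = 1 and tw(G) ≤ 1. Since G has at least one edge (e.g. c–b), it is not an edgeless graph, so tw(G) ≥ 1. The upper and lower bounds meet at 1, so that is the treewidth.

1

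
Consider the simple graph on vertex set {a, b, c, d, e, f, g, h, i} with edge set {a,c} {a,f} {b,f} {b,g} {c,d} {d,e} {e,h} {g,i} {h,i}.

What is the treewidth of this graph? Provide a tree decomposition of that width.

Each bag holds 3 vertices, so the decomposition has width 2, which upper-bounds the treewidth. Since i–g–b–f–a–c–d–e–h–i is a cycle in G, G is not acyclic. Forests are exactly the graphs of treewidth ≤ 1, so tw(G) ≥ 2. Combining the bounds, tw(G) = 2.

Treewidth 2.
One such decomposition:
Bags: B1 = {b, g, i}  B2 = {b, f, i}  B3 = {a, f, i}  B4 = {a, c, i}  B5 = {c, d, i}  B6 = {d, e, i}  B7 = {e, h, i}
Tree: B1–B2, B2–B3, B3–B4, B4–B5, B5–B6, B6–B7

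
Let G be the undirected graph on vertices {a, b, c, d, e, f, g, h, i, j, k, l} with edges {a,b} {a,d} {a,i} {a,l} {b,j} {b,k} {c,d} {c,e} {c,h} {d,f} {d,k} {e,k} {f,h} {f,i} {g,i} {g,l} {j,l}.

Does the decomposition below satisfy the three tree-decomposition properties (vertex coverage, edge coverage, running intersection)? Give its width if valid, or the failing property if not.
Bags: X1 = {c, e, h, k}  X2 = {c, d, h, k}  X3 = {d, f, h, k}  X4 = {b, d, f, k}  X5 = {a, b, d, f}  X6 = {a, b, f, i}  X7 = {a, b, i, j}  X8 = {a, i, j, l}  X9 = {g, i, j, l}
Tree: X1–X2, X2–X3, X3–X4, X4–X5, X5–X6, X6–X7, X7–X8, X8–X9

Yes; width 3.

Every vertex of G appears in some bag (union = {a, b, c, d, e, f, g, h, i, j, k, l}); every edge is covered by a bag; and for each vertex v the set of bags containing v is connected in the bag tree. The decomposition is therefore valid. The largest bag has 4 vertices, so the width is 3.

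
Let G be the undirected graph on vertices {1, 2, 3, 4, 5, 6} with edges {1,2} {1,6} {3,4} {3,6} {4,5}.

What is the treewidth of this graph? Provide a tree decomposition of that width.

Each bag holds 2 vertices, so the decomposition has width 1, which upper-bounds the treewidth. G has an edge, so its treewidth is at least 1. Therefore the treewidth is 1.

Treewidth 1.
Bags: B1 = {1, 2}  B2 = {1, 6}  B3 = {3, 6}  B4 = {3, 4}  B5 = {4, 5}
Tree: B1–B2, B2–B3, B3–B4, B4–B5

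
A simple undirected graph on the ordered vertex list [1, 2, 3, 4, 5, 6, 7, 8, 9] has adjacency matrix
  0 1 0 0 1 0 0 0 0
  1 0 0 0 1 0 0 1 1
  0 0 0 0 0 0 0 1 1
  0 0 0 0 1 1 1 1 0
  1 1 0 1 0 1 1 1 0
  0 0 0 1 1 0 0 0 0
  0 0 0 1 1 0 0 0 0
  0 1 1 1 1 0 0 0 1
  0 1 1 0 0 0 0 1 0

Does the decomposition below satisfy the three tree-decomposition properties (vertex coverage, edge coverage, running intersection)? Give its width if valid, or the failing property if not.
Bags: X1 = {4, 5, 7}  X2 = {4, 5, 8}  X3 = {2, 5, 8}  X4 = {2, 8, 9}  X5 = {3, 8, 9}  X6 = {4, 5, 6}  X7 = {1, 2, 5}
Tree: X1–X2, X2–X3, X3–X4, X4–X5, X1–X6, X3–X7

Yes; width 2.

Every vertex of G appears in some bag (union = {1, 2, 3, 4, 5, 6, 7, 8, 9}); every edge is covered by a bag; and for each vertex v the set of bags containing v is connected in the bag tree. The decomposition is therefore valid. The largest bag has 3 vertices, so the width is 2.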